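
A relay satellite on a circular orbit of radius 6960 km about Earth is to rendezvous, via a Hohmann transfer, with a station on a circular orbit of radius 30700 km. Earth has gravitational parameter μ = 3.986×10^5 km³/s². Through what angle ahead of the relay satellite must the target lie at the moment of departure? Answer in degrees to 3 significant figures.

The Hohmann ellipse has a_t = (r₁ + r₂)/2 = 18830 km.
The half-period of the transfer ellipse is t = π√(a_t³/μ) = 12858 s.
Target angular speed ω₂ = √(μ/r₂³) = 1.1737×10^-4 rad/s.
Angle swept by the target during transfer: ω₂·t = 1.5091 rad = 86.47°.
Arrival is 180° from departure on the ellipse, so φ = 180° − 86.47° = 93.5°.

φ = 93.5°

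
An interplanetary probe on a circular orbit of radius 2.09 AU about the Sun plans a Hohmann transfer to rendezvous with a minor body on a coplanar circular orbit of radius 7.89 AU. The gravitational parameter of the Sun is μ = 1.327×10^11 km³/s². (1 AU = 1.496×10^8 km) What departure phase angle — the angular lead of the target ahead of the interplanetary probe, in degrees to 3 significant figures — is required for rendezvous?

φ = 89.5°

In km: r₁ = 2.09 × 1.496×10^8 = 3.12664×10^8 km; r₂ = 7.89 × 1.496×10^8 = 1.180344×10^9 km.
Semi-major axis of the transfer orbit: a_t = (3.12664×10^8 + 1.180344×10^9)/2 = 7.46504×10^8 km.
Transfer time t = π√(a_t³/μ) = 1.759×10^8 s.
Target angular speed ω₂ = √(μ/r₂³) = 8.983×10^-9 rad/s.
Angle swept by the target during transfer: ω₂·t = 1.580 rad = 90.53°.
The interplanetary probe traverses 180° on the transfer ellipse, so the target must lead by 180° − 90.53° = 89.5°.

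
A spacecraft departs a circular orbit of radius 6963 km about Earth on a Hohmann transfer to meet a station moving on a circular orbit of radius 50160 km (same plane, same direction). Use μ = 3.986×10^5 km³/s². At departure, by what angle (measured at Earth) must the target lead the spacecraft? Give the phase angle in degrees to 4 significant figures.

The Hohmann ellipse has a_t = (r₁ + r₂)/2 = 28561.5 km.
Transfer time t = π√(a_t³/μ) = 24019 s.
Target angular speed ω₂ = √(μ/r₂³) = 5.6199×10^-5 rad/s.
Angle swept by the target during transfer: ω₂·t = 1.3498 rad = 77.34°.
Arrival is 180° from departure on the ellipse, so φ = 180° − 77.34° = 102.7°.

φ = 102.7°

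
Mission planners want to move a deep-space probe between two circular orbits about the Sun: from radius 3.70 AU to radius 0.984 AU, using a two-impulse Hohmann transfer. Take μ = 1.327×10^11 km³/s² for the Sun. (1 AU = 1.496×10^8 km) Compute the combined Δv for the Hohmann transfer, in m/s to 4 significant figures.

Δv = 13160 m/s

In km: r₁ = 3.70 × 1.496×10^8 = 5.5352×10^8 km; r₂ = 0.984 × 1.496×10^8 = 1.472064×10^8 km.
Semi-major axis of the transfer orbit: a_t = (5.5352×10^8 + 1.472064×10^8)/2 = 3.503632×10^8 km.
Circular speed at r₁: v₁ = √(μ/r₁) = √(1.327×10^11/5.5352×10^8) = 15.483 km/s.
Transfer-orbit speed at r₁ (vis-viva equation): v_a = √[μ(2/r₁ − 1/a_t)] = 10.036 km/s.
First burn Δv₁ = |v_a − v₁| = 5.447 km/s.
Circular speed at r₂: v₂ = √(μ/r₂) = 30.024 km/s.
Transfer-orbit speed at r₂: v_p = √[μ(2/r₂ − 1/a_t)] = 37.738 km/s.
Second burn Δv₂ = |v₂ − v_p| = 7.714 km/s.
Total Δv = Δv₁ + Δv₂ = 13.16 km/s.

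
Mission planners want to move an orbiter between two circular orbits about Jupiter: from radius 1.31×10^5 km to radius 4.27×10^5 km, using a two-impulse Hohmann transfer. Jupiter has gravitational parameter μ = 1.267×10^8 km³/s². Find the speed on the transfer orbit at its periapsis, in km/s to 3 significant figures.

The Hohmann ellipse has a_t = (r₁ + r₂)/2 = 2.790×10^5 km.
The periapsis of the transfer ellipse is at r = 1.310×10^5 km.
Vis-viva: v = √[μ(2/r − 1/a_t)] = √[1.267×10^8 × (2/1.310×10^5 − 1/2.790×10^5)] = 38.47 km/s.

v = 38.5 km/s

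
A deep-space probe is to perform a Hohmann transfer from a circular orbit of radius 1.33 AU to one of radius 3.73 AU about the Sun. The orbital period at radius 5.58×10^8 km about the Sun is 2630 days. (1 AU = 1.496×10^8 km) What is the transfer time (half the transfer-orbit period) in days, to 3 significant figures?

t = 735 days

From Kepler's third law T² = 4π²r³/μ at r = 5.58×10^8 km, T = 2630 days = 2630 × 86400 s = 2.27232×10^8 s: μ = 4π²r³/T² = 1.32838×10^11 km³/s².
In km: r₁ = 1.33 × 1.496×10^8 = 1.98968×10^8 km; r₂ = 3.73 × 1.496×10^8 = 5.58008×10^8 km.
Semi-major axis of the transfer orbit: a_t = (1.98968×10^8 + 5.58008×10^8)/2 = 3.78488×10^8 km.
Half the transfer-orbit period gives t = π√(a_t³/μ) = 6.347×10^7 s.
Converting: 6.347×10^7 s ÷ 86400 s/day = 735 days.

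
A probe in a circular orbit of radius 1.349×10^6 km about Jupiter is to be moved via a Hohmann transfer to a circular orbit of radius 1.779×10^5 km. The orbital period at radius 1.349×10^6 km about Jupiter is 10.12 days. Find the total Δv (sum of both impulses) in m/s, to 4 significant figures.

From Kepler's third law T² = 4π²r³/μ at r = 1.349×10^6 km, T = 10.12 days = 10.12 × 86400 s = 8.74368×10^5 s: μ = 4π²r³/T² = 1.26767×10^8 km³/s².
The Hohmann ellipse has a_t = (r₁ + r₂)/2 = 7.6345×10^5 km.
Circular speed at r₁: v₁ = √(μ/r₁) = √(1.26767×10^8/1.349×10^6) = 9.6939 km/s.
Transfer-orbit speed at r₁ (vis-viva): v_a = √[μ(2/r₁ − 1/a_t)] = 4.6795 km/s.
First burn Δv₁ = |v_a − v₁| = 5.014 km/s.
Circular speed at r₂: v₂ = √(μ/r₂) = 26.69 km/s.
Transfer-orbit speed at r₂: v_p = √[μ(2/r₂ − 1/a_t)] = 35.48 km/s.
Second burn Δv₂ = |v₂ − v_p| = 8.790 km/s.
Δv = Δv₁ + Δv₂ = 5.014 + 8.790 = 13.80 km/s.

Δv = 13800 m/s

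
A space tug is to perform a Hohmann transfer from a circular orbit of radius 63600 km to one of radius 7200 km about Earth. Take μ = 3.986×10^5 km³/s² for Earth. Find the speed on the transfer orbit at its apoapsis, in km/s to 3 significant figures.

Transfer-ellipse semi-major axis a_t = (r₁ + r₂)/2 = (63600 + 7200)/2 = 35400 km.
At apoapsis, r = 63600 km.
Applying v² = μ(2/r − 1/a_t): v = 1.129 km/s.

v = 1.13 km/s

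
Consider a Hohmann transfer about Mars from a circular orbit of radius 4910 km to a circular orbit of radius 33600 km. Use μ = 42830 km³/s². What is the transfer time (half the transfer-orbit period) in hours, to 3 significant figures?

Semi-major axis of the transfer orbit: a_t = (4910 + 33600)/2 = 19255 km.
Transfer time t = π√(a_t³/μ) = π√((19255)³ / 42830) = 40560 s.
Converting: 40560 s ÷ 3600 s/hour = 11.3 hours.

t = 11.3 hours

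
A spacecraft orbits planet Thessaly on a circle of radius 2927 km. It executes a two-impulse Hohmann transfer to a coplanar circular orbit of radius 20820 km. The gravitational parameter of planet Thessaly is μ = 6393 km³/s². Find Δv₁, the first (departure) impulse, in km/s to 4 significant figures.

Δv₁ = 0.4791 km/s

Transfer-ellipse semi-major axis a_t = (r₁ + r₂)/2 = (2927 + 20820)/2 = 11873.5 km.
On the circular orbit at r = 2927 km, v_c = √(μ/r) = 1.4779 km/s.
Transfer-orbit speed at the same r (vis-viva, a = a_t): v_t = √[μ(2/r − 1/a_t)] = 1.9570 km/s.
Δv₁ = |v_t − v_c| = |1.9570 − 1.4779| = 0.4791 km/s.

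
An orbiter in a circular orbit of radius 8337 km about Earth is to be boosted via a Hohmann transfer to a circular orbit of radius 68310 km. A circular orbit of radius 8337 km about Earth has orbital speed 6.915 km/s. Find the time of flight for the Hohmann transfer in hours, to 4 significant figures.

t = 10.37 hours

From the circular-orbit relation v² = μ/r at r = 8337 km: μ = v²r = (6.915)² × 8337 = 3.98652×10^5 km³/s².
Transfer-ellipse semi-major axis a_t = (r₁ + r₂)/2 = (8337 + 68310)/2 = 38323.5 km.
By Kepler's third law the transfer-orbit period is T = 2π√(a_t³/μ), so t = T/2 = 37330 s.
Converting: 37330 s ÷ 3600 s/hour = 10.37 hours.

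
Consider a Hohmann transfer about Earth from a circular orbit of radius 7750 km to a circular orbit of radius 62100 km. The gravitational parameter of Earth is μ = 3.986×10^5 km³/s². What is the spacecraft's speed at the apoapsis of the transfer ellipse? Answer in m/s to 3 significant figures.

Semi-major axis of the transfer orbit: a_t = (7750 + 62100)/2 = 34925 km.
The apoapsis of the transfer ellipse is at r = 62100 km.
From the vis-viva equation, v = √[μ(2/r − 1/a_t)] = 1.193 km/s.

v = 1190 m/s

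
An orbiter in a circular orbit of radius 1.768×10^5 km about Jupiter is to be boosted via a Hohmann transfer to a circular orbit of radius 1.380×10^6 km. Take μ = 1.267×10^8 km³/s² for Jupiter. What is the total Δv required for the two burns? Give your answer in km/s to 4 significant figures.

The Hohmann ellipse has a_t = (r₁ + r₂)/2 = 7.784×10^5 km.
Circular speed at r₁: v₁ = √(μ/r₁) = √(1.267×10^8/1.768×10^5) = 26.770 km/s.
Transfer-orbit speed at r₁ (v² = μ(2/r − 1/a)): v_p = √[μ(2/r₁ − 1/a_t)] = 35.644 km/s.
First burn Δv₁ = |v_p − v₁| = 8.874 km/s.
At r₂, v₂ = √(μ/r₂) = 9.582 km/s.
Transfer-orbit speed at r₂: v_a = √[μ(2/r₂ − 1/a_t)] = 4.567 km/s.
Second burn Δv₂ = |v₂ − v_a| = 5.015 km/s.
Δv = Δv₁ + Δv₂ = 8.874 + 5.015 = 13.89 km/s.

Δv = 13.89 km/s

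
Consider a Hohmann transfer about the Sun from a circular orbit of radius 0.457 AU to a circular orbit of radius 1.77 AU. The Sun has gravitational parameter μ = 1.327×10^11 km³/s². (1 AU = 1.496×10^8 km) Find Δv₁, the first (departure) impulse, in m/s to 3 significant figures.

Δv₁ = 11500 m/s

In km: r₁ = 0.457 × 1.496×10^8 = 6.83672×10^7 km; r₂ = 1.77 × 1.496×10^8 = 2.64792×10^8 km.
The Hohmann ellipse has a_t = (r₁ + r₂)/2 = 1.665796×10^8 km.
Circular speed at r = 6.83672×10^7 km: v_c = √(μ/r) = 44.06 km/s.
Vis-viva on the transfer ellipse at r = 6.83672×10^7 km gives v_t = √[μ(2/r − 1/a_t)] = 55.55 km/s.
Δv₁ = |v_t − v_c| = |55.55 − 44.06| = 11.49 km/s.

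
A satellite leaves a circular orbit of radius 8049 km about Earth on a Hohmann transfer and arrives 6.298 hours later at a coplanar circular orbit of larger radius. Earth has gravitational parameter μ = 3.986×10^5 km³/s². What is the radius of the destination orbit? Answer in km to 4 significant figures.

r₂ = 46920 km

Transfer time t = 6.298 hours = 22672.8 s, and t = π√(a_t³/μ).
So a_t = (μ t²/π²)^(1/3) = (3.986×10^5 × (22672.8)² / π²)^(1/3) = 27484 km.
Since a_t = (r₁ + r₂)/2, r₂ = 2a_t − r₁ = 2×27484 − 8049 = 46919 km.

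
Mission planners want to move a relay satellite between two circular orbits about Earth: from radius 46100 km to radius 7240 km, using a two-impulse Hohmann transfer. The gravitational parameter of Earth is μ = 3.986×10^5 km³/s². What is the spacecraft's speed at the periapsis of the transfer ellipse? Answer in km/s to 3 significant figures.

Semi-major axis of the transfer orbit: a_t = (46100 + 7240)/2 = 26670 km.
At periapsis, r = 7240 km.
Applying v² = μ(2/r − 1/a_t): v = 9.755 km/s.

v = 9.76 km/s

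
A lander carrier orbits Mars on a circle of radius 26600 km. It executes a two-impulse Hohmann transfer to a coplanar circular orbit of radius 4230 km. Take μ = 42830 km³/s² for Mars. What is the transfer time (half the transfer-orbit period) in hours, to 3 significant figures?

t = 8.07 hours

Semi-major axis of the transfer orbit: a_t = (26600 + 4230)/2 = 15415 km.
Half the transfer-orbit period gives t = π√(a_t³/μ) = 29050 s.
Converting: 29050 s ÷ 3600 s/hour = 8.07 hours.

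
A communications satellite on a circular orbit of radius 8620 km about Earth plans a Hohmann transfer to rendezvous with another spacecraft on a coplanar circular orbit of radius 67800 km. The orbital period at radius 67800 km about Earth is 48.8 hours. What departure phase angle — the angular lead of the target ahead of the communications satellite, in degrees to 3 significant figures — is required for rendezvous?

φ = 104°

From Kepler's third law T² = 4π²r³/μ at r = 67800 km, T = 48.8 hours = 48.8 × 3600 s = 1.7568×10^5 s: μ = 4π²r³/T² = 3.98661×10^5 km³/s².
Transfer-ellipse semi-major axis a_t = (r₁ + r₂)/2 = (8620 + 67800)/2 = 38210 km.
The half-period of the transfer ellipse is t = π√(a_t³/μ) = 37160 s.
The target's mean motion on its circular orbit is ω₂ = √(μ/r₂³) = 3.576×10^-5 rad/s.
Angle swept by the target during transfer: ω₂·t = 1.329 rad = 76.15°.
Arrival is 180° from departure on the ellipse, so φ = 180° − 76.15° = 104°.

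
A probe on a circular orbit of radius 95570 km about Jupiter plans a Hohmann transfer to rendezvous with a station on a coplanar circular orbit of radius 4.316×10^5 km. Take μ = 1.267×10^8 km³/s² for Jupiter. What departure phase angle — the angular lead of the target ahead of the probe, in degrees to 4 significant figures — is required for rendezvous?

φ = 94.09°

Transfer-ellipse semi-major axis a_t = (r₁ + r₂)/2 = (95570 + 4.316×10^5)/2 = 2.63585×10^5 km.
Transfer time t = π√(a_t³/μ) = 37770 s.
The target's mean motion on its circular orbit is ω₂ = √(μ/r₂³) = 3.9698×10^-5 rad/s.
Angle swept by the target during transfer: ω₂·t = 1.4994 rad = 85.91°.
Arrival is 180° from departure on the ellipse, so φ = 180° − 85.91° = 94.09°.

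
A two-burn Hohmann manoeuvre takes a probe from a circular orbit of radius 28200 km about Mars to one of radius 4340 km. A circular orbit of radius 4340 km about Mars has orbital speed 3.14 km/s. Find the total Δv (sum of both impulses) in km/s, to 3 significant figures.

From the circular-orbit relation v² = μ/r at r = 4340 km: μ = v²r = (3.14)² × 4340 = 42790.7 km³/s².
The Hohmann ellipse has a_t = (r₁ + r₂)/2 = 16270 km.
At r₁ the circular-orbit speed is v₁ = √(μ/r₁) = 1.23183 km/s.
On the transfer ellipse at r₁, v² = μ(2/r − 1/a) gives v_a = √[μ(2/r₁ − 1/a_t)] = 0.636211 km/s.
First burn Δv₁ = |v_a − v₁| = 0.59562 km/s.
Circular speed at r₂: v₂ = √(μ/r₂) = 3.1400 km/s.
Transfer-orbit speed at r₂: v_p = √[μ(2/r₂ − 1/a_t)] = 4.1339 km/s.
Second burn Δv₂ = |v₂ − v_p| = 0.99390 km/s.
Total Δv = Δv₁ + Δv₂ = 1.590 km/s.

Δv = 1.59 km/s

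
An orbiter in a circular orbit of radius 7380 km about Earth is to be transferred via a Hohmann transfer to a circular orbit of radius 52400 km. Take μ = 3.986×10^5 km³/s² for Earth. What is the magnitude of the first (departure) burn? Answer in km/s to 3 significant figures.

Transfer-ellipse semi-major axis a_t = (r₁ + r₂)/2 = (7380 + 52400)/2 = 29890 km.
On the circular orbit at r = 7380 km, v_c = √(μ/r) = 7.34921 km/s.
Transfer-orbit speed at the same r (vis-viva, a = a_t): v_t = √[μ(2/r − 1/a_t)] = 9.73068 km/s.
Δv₁ = |v_t − v_c| = |9.73068 − 7.34921| = 2.381 km/s.

Δv₁ = 2.38 km/s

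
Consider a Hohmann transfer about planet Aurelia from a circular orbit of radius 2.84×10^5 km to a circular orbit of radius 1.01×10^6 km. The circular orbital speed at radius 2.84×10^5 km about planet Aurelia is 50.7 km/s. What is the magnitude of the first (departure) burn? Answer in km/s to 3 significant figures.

From the circular-orbit relation v² = μ/r at r = 2.84×10^5 km: μ = v²r = (50.7)² × 2.84×10^5 = 7.30019×10^8 km³/s².
Semi-major axis of the transfer orbit: a_t = (2.840×10^5 + 1.010×10^6)/2 = 6.470×10^5 km.
On the circular orbit at r = 2.840×10^5 km, v_c = √(μ/r) = 50.70 km/s.
Vis-viva on the transfer ellipse at r = 2.840×10^5 km gives v_t = √[μ(2/r − 1/a_t)] = 63.35 km/s.
Δv₁ = |v_t − v_c| = |63.35 − 50.70| = 12.65 km/s.

Δv₁ = 12.6 km/s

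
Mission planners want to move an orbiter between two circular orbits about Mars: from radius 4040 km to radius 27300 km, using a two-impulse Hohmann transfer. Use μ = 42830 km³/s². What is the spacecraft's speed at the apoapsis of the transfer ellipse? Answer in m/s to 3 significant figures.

v = 636 m/s

Transfer-ellipse semi-major axis a_t = (r₁ + r₂)/2 = (4040 + 27300)/2 = 15670 km.
The apoapsis of the transfer ellipse is at r = 27300 km.
Applying v² = μ(2/r − 1/a_t): v = 0.6360 km/s.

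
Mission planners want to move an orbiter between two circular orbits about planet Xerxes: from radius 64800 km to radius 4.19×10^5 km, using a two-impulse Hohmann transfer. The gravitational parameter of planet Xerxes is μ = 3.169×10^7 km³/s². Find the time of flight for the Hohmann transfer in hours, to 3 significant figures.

t = 18.4 hours

Transfer-ellipse semi-major axis a_t = (r₁ + r₂)/2 = (64800 + 4.190×10^5)/2 = 2.419×10^5 km.
Half the transfer-orbit period gives t = π√(a_t³/μ) = 66400 s.
Converting: 66400 s ÷ 3600 s/hour = 18.4 hours.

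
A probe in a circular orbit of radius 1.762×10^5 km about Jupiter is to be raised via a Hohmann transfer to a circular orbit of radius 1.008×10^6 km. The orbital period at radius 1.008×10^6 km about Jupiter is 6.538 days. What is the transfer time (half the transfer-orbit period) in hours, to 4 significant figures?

From Kepler's third law T² = 4π²r³/μ at r = 1.008×10^6 km, T = 6.538 days = 6.538 × 86400 s = 5.648832×10^5 s: μ = 4π²r³/T² = 1.26714×10^8 km³/s².
The Hohmann ellipse has a_t = (r₁ + r₂)/2 = 5.921×10^5 km.
Transfer time t = π√(a_t³/μ) = π√((5.921×10^5)³ / 1.26714×10^8) = 1.2715×10^5 s.
Converting: 1.2715×10^5 s ÷ 3600 s/hour = 35.32 hours.

t = 35.32 hours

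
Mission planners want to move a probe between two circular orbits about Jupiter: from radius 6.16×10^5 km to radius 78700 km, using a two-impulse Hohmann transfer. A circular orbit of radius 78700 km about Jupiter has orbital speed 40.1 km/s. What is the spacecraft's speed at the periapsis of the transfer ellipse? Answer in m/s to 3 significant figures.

v = 53400 m/s

From the circular-orbit relation v² = μ/r at r = 78700 km: μ = v²r = (40.1)² × 78700 = 1.26550×10^8 km³/s².
Semi-major axis of the transfer orbit: a_t = (6.160×10^5 + 78700)/2 = 3.4735×10^5 km.
The periapsis of the transfer ellipse is at r = 78700 km.
Vis-viva: v = √[μ(2/r − 1/a_t)] = √[1.26550×10^8 × (2/78700 − 1/3.4735×10^5)] = 53.40 km/s.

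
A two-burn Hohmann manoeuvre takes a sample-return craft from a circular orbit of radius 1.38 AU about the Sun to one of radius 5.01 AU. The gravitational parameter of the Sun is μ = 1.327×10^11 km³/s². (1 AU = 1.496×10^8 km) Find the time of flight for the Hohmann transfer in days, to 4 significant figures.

t = 1043 days

In km: r₁ = 1.38 × 1.496×10^8 = 2.06448×10^8 km; r₂ = 5.01 × 1.496×10^8 = 7.49496×10^8 km.
Semi-major axis of the transfer orbit: a_t = (2.06448×10^8 + 7.49496×10^8)/2 = 4.77972×10^8 km.
Transfer time t = π√(a_t³/μ) = π√((4.77972×10^8)³ / 1.327×10^11) = 9.012×10^7 s.
Converting: 9.012×10^7 s ÷ 86400 s/day = 1043 days.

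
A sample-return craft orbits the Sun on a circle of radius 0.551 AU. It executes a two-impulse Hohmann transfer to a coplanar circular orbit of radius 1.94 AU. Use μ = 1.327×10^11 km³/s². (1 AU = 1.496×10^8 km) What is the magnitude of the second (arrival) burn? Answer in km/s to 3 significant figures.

In km: r₁ = 0.551 × 1.496×10^8 = 8.24296×10^7 km; r₂ = 1.94 × 1.496×10^8 = 2.90224×10^8 km.
The Hohmann ellipse has a_t = (r₁ + r₂)/2 = 1.863268×10^8 km.
On the circular orbit at r = 2.90224×10^8 km, v_c = √(μ/r) = 21.383 km/s.
Vis-viva on the transfer ellipse at r = 2.90224×10^8 km gives v_t = √[μ(2/r − 1/a_t)] = 14.222 km/s.
Δv₂ = |v_t − v_c| = |14.222 − 21.383| = 7.161 km/s.

Δv₂ = 7.16 km/s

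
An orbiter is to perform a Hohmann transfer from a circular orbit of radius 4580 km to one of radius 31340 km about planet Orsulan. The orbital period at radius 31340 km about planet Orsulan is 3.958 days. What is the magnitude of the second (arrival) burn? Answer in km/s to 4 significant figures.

From Kepler's third law T² = 4π²r³/μ at r = 31340 km, T = 3.958 days = 3.958 × 86400 s = 3.419712×10^5 s: μ = 4π²r³/T² = 10391.5 km³/s².
Transfer-ellipse semi-major axis a_t = (r₁ + r₂)/2 = (4580 + 31340)/2 = 17960 km.
On the circular orbit at r = 31340 km, v_c = √(μ/r) = 0.5758 km/s.
Transfer-orbit speed at the same r (vis-viva, a = a_t): v_t = √[μ(2/r − 1/a_t)] = 0.2908 km/s.
Δv₂ = |v_t − v_c| = |0.2908 − 0.5758| = 0.2850 km/s.

Δv₂ = 0.2850 km/s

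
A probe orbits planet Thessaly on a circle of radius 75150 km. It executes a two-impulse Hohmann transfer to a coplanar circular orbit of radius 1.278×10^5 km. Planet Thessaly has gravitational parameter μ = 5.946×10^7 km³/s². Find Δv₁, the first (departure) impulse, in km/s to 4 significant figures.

Semi-major axis of the transfer orbit: a_t = (75150 + 1.278×10^5)/2 = 1.01475×10^5 km.
On the circular orbit at r = 75150 km, v_c = √(μ/r) = 28.129 km/s.
Vis-viva on the transfer ellipse at r = 75150 km gives v_t = √[μ(2/r − 1/a_t)] = 31.567 km/s.
Δv₁ = |v_t − v_c| = |31.567 − 28.129| = 3.438 km/s.

Δv₁ = 3.438 km/s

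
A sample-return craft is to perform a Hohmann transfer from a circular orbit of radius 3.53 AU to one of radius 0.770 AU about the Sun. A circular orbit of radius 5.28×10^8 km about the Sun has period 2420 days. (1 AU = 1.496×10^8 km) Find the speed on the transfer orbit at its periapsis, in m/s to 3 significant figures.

v = 43500 m/s

From Kepler's third law T² = 4π²r³/μ at r = 5.28×10^8 km, T = 2420 days = 2420 × 86400 s = 2.09088×10^8 s: μ = 4π²r³/T² = 1.32924×10^11 km³/s².
In km: r₁ = 3.53 × 1.496×10^8 = 5.28088×10^8 km; r₂ = 0.770 × 1.496×10^8 = 1.15192×10^8 km.
The Hohmann ellipse has a_t = (r₁ + r₂)/2 = 3.2164×10^8 km.
At periapsis, r = 1.15192×10^8 km.
Applying v² = μ(2/r − 1/a_t): v = 43.53 km/s.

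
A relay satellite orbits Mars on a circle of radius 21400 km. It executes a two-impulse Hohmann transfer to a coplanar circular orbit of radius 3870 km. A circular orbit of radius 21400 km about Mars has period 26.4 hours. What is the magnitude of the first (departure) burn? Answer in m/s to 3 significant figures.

Δv₁ = 632 m/s

From Kepler's third law T² = 4π²r³/μ at r = 21400 km, T = 26.4 hours = 26.4 × 3600 s = 95040 s: μ = 4π²r³/T² = 42834.0 km³/s².
The Hohmann ellipse has a_t = (r₁ + r₂)/2 = 12635 km.
Circular speed at r = 21400 km: v_c = √(μ/r) = 1.4148 km/s.
Transfer-orbit speed at the same r (vis-viva, a = a_t): v_t = √[μ(2/r − 1/a_t)] = 0.78299 km/s.
Δv₁ = |v_t − v_c| = |0.78299 − 1.4148| = 0.6318 km/s.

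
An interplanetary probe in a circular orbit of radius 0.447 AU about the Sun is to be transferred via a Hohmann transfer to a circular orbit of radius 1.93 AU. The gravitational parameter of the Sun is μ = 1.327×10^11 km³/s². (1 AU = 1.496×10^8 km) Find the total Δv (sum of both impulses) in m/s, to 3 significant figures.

Δv = 20500 m/s

In km: r₁ = 0.447 × 1.496×10^8 = 6.68712×10^7 km; r₂ = 1.93 × 1.496×10^8 = 2.88728×10^8 km.
Semi-major axis of the transfer orbit: a_t = (6.68712×10^7 + 2.88728×10^8)/2 = 1.777996×10^8 km.
Circular speed at r₁: v₁ = √(μ/r₁) = √(1.327×10^11/6.68712×10^7) = 44.55 km/s.
On the transfer ellipse at r₁, v² = μ(2/r − 1/a) gives v_p = √[μ(2/r₁ − 1/a_t)] = 56.77 km/s.
First burn Δv₁ = |v_p − v₁| = 12.22 km/s.
Circular speed at r₂: v₂ = √(μ/r₂) = 21.4383 km/s.
Transfer-orbit speed at r₂: v_a = √[μ(2/r₂ − 1/a_t)] = 13.1476 km/s.
Second burn Δv₂ = |v₂ − v_a| = 8.291 km/s.
Total Δv = Δv₁ + Δv₂ = 20.51 km/s.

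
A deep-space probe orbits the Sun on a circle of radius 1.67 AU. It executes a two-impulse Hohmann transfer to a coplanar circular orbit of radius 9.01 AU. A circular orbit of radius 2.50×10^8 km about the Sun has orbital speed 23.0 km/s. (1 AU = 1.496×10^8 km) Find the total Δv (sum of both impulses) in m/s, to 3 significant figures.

Δv = 11200 m/s

From the circular-orbit relation v² = μ/r at r = 2.50×10^8 km: μ = v²r = (23.0)² × 2.50×10^8 = 1.32250×10^11 km³/s².
In km: r₁ = 1.67 × 1.496×10^8 = 2.49832×10^8 km; r₂ = 9.01 × 1.496×10^8 = 1.347896×10^9 km.
Transfer-ellipse semi-major axis a_t = (r₁ + r₂)/2 = (2.49832×10^8 + 1.347896×10^9)/2 = 7.98864×10^8 km.
At r₁ the circular-orbit speed is v₁ = √(μ/r₁) = 23.008 km/s.
On the transfer ellipse at r₁, v² = μ(2/r − 1/a) gives v_p = √[μ(2/r₁ − 1/a_t)] = 29.886 km/s.
First burn Δv₁ = |v_p − v₁| = 6.878 km/s.
At r₂, v₂ = √(μ/r₂) = 9.905 km/s.
Transfer-orbit speed at r₂: v_a = √[μ(2/r₂ − 1/a_t)] = 5.539 km/s.
Second burn Δv₂ = |v₂ − v_a| = 4.366 km/s.
Δv = Δv₁ + Δv₂ = 6.878 + 4.366 = 11.24 km/s.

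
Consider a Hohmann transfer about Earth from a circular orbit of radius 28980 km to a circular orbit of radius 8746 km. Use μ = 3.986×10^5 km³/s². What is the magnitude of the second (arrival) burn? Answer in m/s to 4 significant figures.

Δv₂ = 1617 m/s

Semi-major axis of the transfer orbit: a_t = (28980 + 8746)/2 = 18863 km.
Circular speed at r = 8746 km: v_c = √(μ/r) = 6.751 km/s.
Vis-viva on the transfer ellipse at r = 8746 km gives v_t = √[μ(2/r − 1/a_t)] = 8.368 km/s.
Δv₂ = |v_t − v_c| = |8.368 − 6.751| = 1.617 km/s.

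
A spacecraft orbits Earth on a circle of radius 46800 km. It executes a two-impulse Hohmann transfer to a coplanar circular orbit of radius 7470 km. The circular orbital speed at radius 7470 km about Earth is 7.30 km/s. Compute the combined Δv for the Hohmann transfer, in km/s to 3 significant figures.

Δv = 3.67 km/s

From the circular-orbit relation v² = μ/r at r = 7470 km: μ = v²r = (7.30)² × 7470 = 3.98076×10^5 km³/s².
The Hohmann ellipse has a_t = (r₁ + r₂)/2 = 27135 km.
Circular speed at r₁: v₁ = √(μ/r₁) = √(3.98076×10^5/46800) = 2.916 km/s.
On the transfer ellipse at r₁, vis-viva equation gives v_a = √[μ(2/r₁ − 1/a_t)] = 1.530 km/s.
First burn Δv₁ = |v_a − v₁| = 1.386 km/s.
Circular speed at r₂: v₂ = √(μ/r₂) = 7.300 km/s.
Transfer-orbit speed at r₂: v_p = √[μ(2/r₂ − 1/a_t)] = 9.587 km/s.
Second burn Δv₂ = |v₂ − v_p| = 2.287 km/s.
Total Δv = Δv₁ + Δv₂ = 3.673 km/s.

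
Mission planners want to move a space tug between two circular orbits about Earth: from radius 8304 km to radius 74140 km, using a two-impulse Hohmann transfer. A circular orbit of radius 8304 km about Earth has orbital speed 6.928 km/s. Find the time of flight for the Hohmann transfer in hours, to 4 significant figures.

t = 11.57 hours

From the circular-orbit relation v² = μ/r at r = 8304 km: μ = v²r = (6.928)² × 8304 = 3.98569×10^5 km³/s².
Transfer-ellipse semi-major axis a_t = (r₁ + r₂)/2 = (8304 + 74140)/2 = 41222 km.
Half the transfer-orbit period gives t = π√(a_t³/μ) = 41650 s.
Converting: 41650 s ÷ 3600 s/hour = 11.57 hours.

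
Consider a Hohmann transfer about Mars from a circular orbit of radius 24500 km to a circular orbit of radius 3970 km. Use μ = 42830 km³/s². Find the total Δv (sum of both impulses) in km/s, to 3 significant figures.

Δv = 1.65 km/s

Transfer-ellipse semi-major axis a_t = (r₁ + r₂)/2 = (24500 + 3970)/2 = 14235 km.
At r₁ the circular-orbit speed is v₁ = √(μ/r₁) = 1.32218 km/s.
On the transfer ellipse at r₁, v² = μ(2/r − 1/a) gives v_a = √[μ(2/r₁ − 1/a_t)] = 0.698244 km/s.
First burn Δv₁ = |v_a − v₁| = 0.6239 km/s.
At r₂, v₂ = √(μ/r₂) = 3.285 km/s.
Transfer-orbit speed at r₂: v_p = √[μ(2/r₂ − 1/a_t)] = 4.309 km/s.
Second burn Δv₂ = |v₂ − v_p| = 1.024 km/s.
Total Δv = Δv₁ + Δv₂ = 1.648 km/s.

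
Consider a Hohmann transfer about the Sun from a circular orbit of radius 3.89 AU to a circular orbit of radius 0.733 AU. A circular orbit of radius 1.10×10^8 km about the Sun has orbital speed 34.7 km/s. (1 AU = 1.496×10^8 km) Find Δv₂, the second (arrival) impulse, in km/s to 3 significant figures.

Δv₂ = 10.3 km/s

From the circular-orbit relation v² = μ/r at r = 1.10×10^8 km: μ = v²r = (34.7)² × 1.10×10^8 = 1.32450×10^11 km³/s².
In km: r₁ = 3.89 × 1.496×10^8 = 5.81944×10^8 km; r₂ = 0.733 × 1.496×10^8 = 1.096568×10^8 km.
Semi-major axis of the transfer orbit: a_t = (5.81944×10^8 + 1.096568×10^8)/2 = 3.458004×10^8 km.
On the circular orbit at r = 1.096568×10^8 km, v_c = √(μ/r) = 34.754 km/s.
Transfer-orbit speed at the same r (vis-viva, a = a_t): v_t = √[μ(2/r − 1/a_t)] = 45.085 km/s.
Δv₂ = |v_t − v_c| = |45.085 − 34.754| = 10.33 km/s.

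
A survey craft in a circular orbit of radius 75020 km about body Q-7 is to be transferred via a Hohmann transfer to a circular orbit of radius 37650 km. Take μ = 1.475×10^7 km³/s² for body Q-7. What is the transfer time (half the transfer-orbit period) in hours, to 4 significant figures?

t = 3.038 hours

Transfer-ellipse semi-major axis a_t = (r₁ + r₂)/2 = (75020 + 37650)/2 = 56335 km.
By Kepler's third law the transfer-orbit period is T = 2π√(a_t³/μ), so t = T/2 = 10938 s.
Converting: 10938 s ÷ 3600 s/hour = 3.038 hours.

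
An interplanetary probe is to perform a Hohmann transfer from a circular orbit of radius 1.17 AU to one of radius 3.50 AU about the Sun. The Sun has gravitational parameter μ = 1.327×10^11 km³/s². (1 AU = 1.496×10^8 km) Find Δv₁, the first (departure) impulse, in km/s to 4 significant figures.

Δv₁ = 6.176 km/s

In km: r₁ = 1.17 × 1.496×10^8 = 1.75032×10^8 km; r₂ = 3.50 × 1.496×10^8 = 5.236×10^8 km.
The Hohmann ellipse has a_t = (r₁ + r₂)/2 = 3.49316×10^8 km.
Circular speed at r = 1.75032×10^8 km: v_c = √(μ/r) = 27.5345 km/s.
Vis-viva on the transfer ellipse at r = 1.75032×10^8 km gives v_t = √[μ(2/r − 1/a_t)] = 33.7107 km/s.
Δv₁ = |v_t − v_c| = |33.7107 − 27.5345| = 6.176 km/s.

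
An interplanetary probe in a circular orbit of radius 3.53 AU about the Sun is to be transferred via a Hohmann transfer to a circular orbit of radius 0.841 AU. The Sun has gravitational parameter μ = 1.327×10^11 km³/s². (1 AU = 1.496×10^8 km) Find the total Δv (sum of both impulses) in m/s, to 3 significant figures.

Δv = 14800 m/s

In km: r₁ = 3.53 × 1.496×10^8 = 5.28088×10^8 km; r₂ = 0.841 × 1.496×10^8 = 1.258136×10^8 km.
The Hohmann ellipse has a_t = (r₁ + r₂)/2 = 3.269508×10^8 km.
At r₁ the circular-orbit speed is v₁ = √(μ/r₁) = 15.852 km/s.
On the transfer ellipse at r₁, vis-viva equation gives v_a = √[μ(2/r₁ − 1/a_t)] = 9.8334 km/s.
First burn Δv₁ = |v_a − v₁| = 6.019 km/s.
Circular speed at r₂: v₂ = √(μ/r₂) = 32.477 km/s.
Transfer-orbit speed at r₂: v_p = √[μ(2/r₂ − 1/a_t)] = 41.275 km/s.
Second burn Δv₂ = |v₂ − v_p| = 8.798 km/s.
Δv = Δv₁ + Δv₂ = 6.019 + 8.798 = 14.82 km/s.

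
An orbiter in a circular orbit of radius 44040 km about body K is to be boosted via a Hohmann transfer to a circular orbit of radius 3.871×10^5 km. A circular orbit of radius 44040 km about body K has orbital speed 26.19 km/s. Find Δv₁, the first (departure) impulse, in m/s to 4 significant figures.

From the circular-orbit relation v² = μ/r at r = 44040 km: μ = v²r = (26.19)² × 44040 = 3.02077×10^7 km³/s².
Semi-major axis of the transfer orbit: a_t = (44040 + 3.871×10^5)/2 = 2.1557×10^5 km.
On the circular orbit at r = 44040 km, v_c = √(μ/r) = 26.190 km/s.
Vis-viva on the transfer ellipse at r = 44040 km gives v_t = √[μ(2/r − 1/a_t)] = 35.096 km/s.
Δv₁ = |v_t − v_c| = |35.096 − 26.190| = 8.906 km/s.

Δv₁ = 8906 m/s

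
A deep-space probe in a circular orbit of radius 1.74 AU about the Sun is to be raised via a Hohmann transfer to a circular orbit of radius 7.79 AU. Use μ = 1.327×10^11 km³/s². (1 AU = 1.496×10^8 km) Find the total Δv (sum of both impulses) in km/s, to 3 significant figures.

Δv = 10.5 km/s

In km: r₁ = 1.74 × 1.496×10^8 = 2.60304×10^8 km; r₂ = 7.79 × 1.496×10^8 = 1.165384×10^9 km.
Transfer-ellipse semi-major axis a_t = (r₁ + r₂)/2 = (2.60304×10^8 + 1.165384×10^9)/2 = 7.12844×10^8 km.
Circular speed at r₁: v₁ = √(μ/r₁) = √(1.327×10^11/2.60304×10^8) = 22.578 km/s.
On the transfer ellipse at r₁, vis-viva gives v_p = √[μ(2/r₁ − 1/a_t)] = 28.869 km/s.
First burn Δv₁ = |v_p − v₁| = 6.291 km/s.
At r₂, v₂ = √(μ/r₂) = 10.671 km/s.
Transfer-orbit speed at r₂: v_a = √[μ(2/r₂ − 1/a_t)] = 6.4483 km/s.
Second burn Δv₂ = |v₂ − v_a| = 4.223 km/s.
Δv = Δv₁ + Δv₂ = 6.291 + 4.223 = 10.51 km/s.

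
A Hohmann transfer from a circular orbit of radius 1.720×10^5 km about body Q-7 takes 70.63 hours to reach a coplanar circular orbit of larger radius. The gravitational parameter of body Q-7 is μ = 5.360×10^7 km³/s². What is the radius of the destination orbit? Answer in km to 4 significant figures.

Transfer time t = 70.63 hours = 2.54268×10^5 s, and t = π√(a_t³/μ).
So a_t = (μ t²/π²)^(1/3) = (5.360×10^7 × (2.54268×10^5)² / π²)^(1/3) = 7.0548×10^5 km.
Since a_t = (r₁ + r₂)/2, r₂ = 2a_t − r₁ = 2×7.0548×10^5 − 1.720×10^5 = 1.23896×10^6 km.

r₂ = 1.239×10^6 km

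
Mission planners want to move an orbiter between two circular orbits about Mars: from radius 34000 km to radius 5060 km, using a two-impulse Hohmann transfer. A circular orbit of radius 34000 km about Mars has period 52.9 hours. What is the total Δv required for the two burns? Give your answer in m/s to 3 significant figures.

From Kepler's third law T² = 4π²r³/μ at r = 34000 km, T = 52.9 hours = 52.9 × 3600 s = 1.9044×10^5 s: μ = 4π²r³/T² = 42783.9 km³/s².
Transfer-ellipse semi-major axis a_t = (r₁ + r₂)/2 = (34000 + 5060)/2 = 19530 km.
Circular speed at r₁: v₁ = √(μ/r₁) = √(42783.9/34000) = 1.1218 km/s.
Transfer-orbit speed at r₁ (vis-viva): v_a = √[μ(2/r₁ − 1/a_t)] = 0.57099 km/s.
First burn Δv₁ = |v_a − v₁| = 0.5508 km/s.
At r₂, v₂ = √(μ/r₂) = 2.9078 km/s.
Transfer-orbit speed at r₂: v_p = √[μ(2/r₂ − 1/a_t)] = 3.8367 km/s.
Second burn Δv₂ = |v₂ − v_p| = 0.9289 km/s.
Total Δv = Δv₁ + Δv₂ = 1.480 km/s.

Δv = 1480 m/s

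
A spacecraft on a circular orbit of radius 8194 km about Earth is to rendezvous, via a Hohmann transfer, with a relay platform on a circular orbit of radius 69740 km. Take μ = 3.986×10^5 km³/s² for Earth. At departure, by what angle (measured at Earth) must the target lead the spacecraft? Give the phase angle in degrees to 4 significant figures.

φ = 104.8°

Transfer-ellipse semi-major axis a_t = (r₁ + r₂)/2 = (8194 + 69740)/2 = 38967 km.
The half-period of the transfer ellipse is t = π√(a_t³/μ) = 38276 s.
The target's mean motion on its circular orbit is ω₂ = √(μ/r₂³) = 3.4280×10^-5 rad/s.
Angle swept by the target during transfer: ω₂·t = 1.3121 rad = 75.18°.
Arrival is 180° from departure on the ellipse, so φ = 180° − 75.18° = 104.8°.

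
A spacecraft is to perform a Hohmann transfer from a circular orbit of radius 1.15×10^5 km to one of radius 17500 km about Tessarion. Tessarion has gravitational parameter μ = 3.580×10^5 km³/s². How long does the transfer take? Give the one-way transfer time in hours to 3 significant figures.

t = 24.9 hours

The Hohmann ellipse has a_t = (r₁ + r₂)/2 = 66250 km.
Transfer time t = π√(a_t³/μ) = π√((66250)³ / 3.580×10^5) = 89530 s.
Converting: 89530 s ÷ 3600 s/hour = 24.9 hours.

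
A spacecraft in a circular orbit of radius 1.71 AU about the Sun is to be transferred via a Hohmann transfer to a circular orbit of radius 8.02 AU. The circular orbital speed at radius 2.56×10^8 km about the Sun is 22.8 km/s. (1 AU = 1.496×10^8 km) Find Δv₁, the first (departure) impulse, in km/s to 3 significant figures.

Δv₁ = 6.48 km/s

From the circular-orbit relation v² = μ/r at r = 2.56×10^8 km: μ = v²r = (22.8)² × 2.56×10^8 = 1.33079×10^11 km³/s².
In km: r₁ = 1.71 × 1.496×10^8 = 2.55816×10^8 km; r₂ = 8.02 × 1.496×10^8 = 1.199792×10^9 km.
Semi-major axis of the transfer orbit: a_t = (2.55816×10^8 + 1.199792×10^9)/2 = 7.27804×10^8 km.
Circular speed at r = 2.55816×10^8 km: v_c = √(μ/r) = 22.808 km/s.
Vis-viva on the transfer ellipse at r = 2.55816×10^8 km gives v_t = √[μ(2/r − 1/a_t)] = 29.284 km/s.
Δv₁ = |v_t − v_c| = |29.284 − 22.808| = 6.476 km/s.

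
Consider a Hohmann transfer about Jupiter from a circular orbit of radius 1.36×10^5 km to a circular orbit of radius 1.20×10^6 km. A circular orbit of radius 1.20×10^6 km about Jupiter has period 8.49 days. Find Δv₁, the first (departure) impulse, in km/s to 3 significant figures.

Δv₁ = 10.4 km/s

From Kepler's third law T² = 4π²r³/μ at r = 1.20×10^6 km, T = 8.49 days = 8.49 × 86400 s = 7.33536×10^5 s: μ = 4π²r³/T² = 1.26783×10^8 km³/s².
Transfer-ellipse semi-major axis a_t = (r₁ + r₂)/2 = (1.360×10^5 + 1.200×10^6)/2 = 6.680×10^5 km.
Circular speed at r = 1.360×10^5 km: v_c = √(μ/r) = 30.53 km/s.
Vis-viva on the transfer ellipse at r = 1.360×10^5 km gives v_t = √[μ(2/r − 1/a_t)] = 40.92 km/s.
Δv₁ = |v_t − v_c| = |40.92 − 30.53| = 10.39 km/s.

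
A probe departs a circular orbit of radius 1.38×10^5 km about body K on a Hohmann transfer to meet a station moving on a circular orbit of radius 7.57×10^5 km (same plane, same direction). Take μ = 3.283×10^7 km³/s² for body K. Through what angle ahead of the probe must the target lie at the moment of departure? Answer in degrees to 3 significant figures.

Transfer-ellipse semi-major axis a_t = (r₁ + r₂)/2 = (1.380×10^5 + 7.570×10^5)/2 = 4.475×10^5 km.
The half-period of the transfer ellipse is t = π√(a_t³/μ) = 1.6414×10^5 s.
The target's mean motion on its circular orbit is ω₂ = √(μ/r₂³) = 8.6994×10^-6 rad/s.
Angle swept by the target during transfer: ω₂·t = 1.4279 rad = 81.81°.
Arrival is 180° from departure on the ellipse, so φ = 180° − 81.81° = 98.2°.

φ = 98.2°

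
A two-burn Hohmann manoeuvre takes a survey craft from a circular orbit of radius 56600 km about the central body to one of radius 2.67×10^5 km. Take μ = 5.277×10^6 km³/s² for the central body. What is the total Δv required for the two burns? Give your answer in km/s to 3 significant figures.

Δv = 4.56 km/s

Semi-major axis of the transfer orbit: a_t = (56600 + 2.670×10^5)/2 = 1.618×10^5 km.
At r₁ the circular-orbit speed is v₁ = √(μ/r₁) = 9.6557 km/s.
Transfer-orbit speed at r₁ (vis-viva): v_p = √[μ(2/r₁ − 1/a_t)] = 12.404 km/s.
First burn Δv₁ = |v_p − v₁| = 2.748 km/s.
Circular speed at r₂: v₂ = √(μ/r₂) = 4.4457 km/s.
Transfer-orbit speed at r₂: v_a = √[μ(2/r₂ − 1/a_t)] = 2.6294 km/s.
Second burn Δv₂ = |v₂ − v_a| = 1.816 km/s.
Total Δv = Δv₁ + Δv₂ = 4.564 km/s.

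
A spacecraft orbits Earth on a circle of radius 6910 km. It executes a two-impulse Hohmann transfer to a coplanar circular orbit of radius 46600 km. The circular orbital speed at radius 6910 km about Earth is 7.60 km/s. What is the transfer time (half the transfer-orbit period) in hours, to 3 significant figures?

From the circular-orbit relation v² = μ/r at r = 6910 km: μ = v²r = (7.60)² × 6910 = 3.99122×10^5 km³/s².
The Hohmann ellipse has a_t = (r₁ + r₂)/2 = 26755 km.
Half the transfer-orbit period gives t = π√(a_t³/μ) = 21762.3 s.
Converting: 21762.3 s ÷ 3600 s/hour = 6.05 hours.

t = 6.05 hours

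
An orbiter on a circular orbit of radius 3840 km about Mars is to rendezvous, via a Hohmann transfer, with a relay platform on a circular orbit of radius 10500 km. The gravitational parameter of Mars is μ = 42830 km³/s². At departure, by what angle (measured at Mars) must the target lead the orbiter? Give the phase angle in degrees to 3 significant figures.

Transfer-ellipse semi-major axis a_t = (r₁ + r₂)/2 = (3840 + 10500)/2 = 7170 km.
Transfer time t = π√(a_t³/μ) = 9216.3 s.
The target's mean motion on its circular orbit is ω₂ = √(μ/r₂³) = 1.9235×10^-4 rad/s.
Angle swept by the target during transfer: ω₂·t = 1.773 rad = 101.6°.
The orbiter traverses 180° on the transfer ellipse, so the target must lead by 180° − 101.6° = 78.4°.

φ = 78.4°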